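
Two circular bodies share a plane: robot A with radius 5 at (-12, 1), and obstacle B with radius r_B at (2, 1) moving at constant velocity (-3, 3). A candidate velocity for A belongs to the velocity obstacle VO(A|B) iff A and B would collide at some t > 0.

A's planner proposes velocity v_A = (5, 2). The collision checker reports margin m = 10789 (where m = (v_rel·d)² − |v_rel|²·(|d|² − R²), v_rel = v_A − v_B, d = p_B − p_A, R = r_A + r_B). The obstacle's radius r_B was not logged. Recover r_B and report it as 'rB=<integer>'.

m = 10789
d = (14, 0);  v_rel = (8, -1),  |v_rel|² = 65
v_rel×d = (8)·(0) − (-1)·(14) = 14
since m = R²·65 − 14²:  R² = (196 + 10789) / 65 = 169
R = √169 = 13  ⇒  r_B = 13 − 5 = 8

rB=8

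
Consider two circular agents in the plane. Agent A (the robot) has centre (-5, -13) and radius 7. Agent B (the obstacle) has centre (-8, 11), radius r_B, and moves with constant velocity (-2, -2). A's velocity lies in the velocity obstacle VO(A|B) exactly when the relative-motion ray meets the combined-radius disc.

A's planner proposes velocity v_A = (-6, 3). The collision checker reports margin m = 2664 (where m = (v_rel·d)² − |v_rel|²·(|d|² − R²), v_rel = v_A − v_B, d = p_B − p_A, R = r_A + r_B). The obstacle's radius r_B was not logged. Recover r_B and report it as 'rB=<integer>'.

m = 2664
d = (-3, 24);  v_rel = (-4, 5),  |v_rel|² = 41
v_rel×d = (-4)·(24) − (5)·(-3) = -81
since m = R²·41 − (-81)²:  R² = (6561 + 2664) / 41 = 225
R = √225 = 15  ⇒  r_B = 15 − 7 = 8

rB=8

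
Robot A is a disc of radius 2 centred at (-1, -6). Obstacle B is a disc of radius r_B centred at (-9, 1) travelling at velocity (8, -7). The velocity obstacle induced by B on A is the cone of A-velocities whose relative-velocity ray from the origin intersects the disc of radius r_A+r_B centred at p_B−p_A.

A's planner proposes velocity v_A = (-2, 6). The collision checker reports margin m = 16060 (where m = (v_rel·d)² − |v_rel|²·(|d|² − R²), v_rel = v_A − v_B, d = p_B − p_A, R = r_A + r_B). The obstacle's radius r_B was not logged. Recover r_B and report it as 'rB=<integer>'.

m = 16060
d = (-8, 7);  v_rel = (-10, 13),  |v_rel|² = 269
v_rel×d = (-10)·(7) − (13)·(-8) = 34
since m = R²·269 − 34²:  R² = (1156 + 16060) / 269 = 64
R = √64 = 8  ⇒  r_B = 8 − 2 = 6

rB=6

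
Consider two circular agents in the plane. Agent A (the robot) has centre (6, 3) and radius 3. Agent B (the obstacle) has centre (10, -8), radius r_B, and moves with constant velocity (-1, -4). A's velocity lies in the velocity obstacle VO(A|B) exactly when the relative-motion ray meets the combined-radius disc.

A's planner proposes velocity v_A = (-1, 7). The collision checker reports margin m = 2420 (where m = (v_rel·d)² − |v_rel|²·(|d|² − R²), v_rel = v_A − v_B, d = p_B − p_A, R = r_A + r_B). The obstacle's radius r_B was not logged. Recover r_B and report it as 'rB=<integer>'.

m = 2420
d = (4, -11);  v_rel = (0, 11),  |v_rel|² = 121
v_rel×d = (0)·(-11) − (11)·(4) = -44
since m = R²·121 − (-44)²:  R² = (1936 + 2420) / 121 = 36
R = √36 = 6  ⇒  r_B = 6 − 3 = 3

rB=3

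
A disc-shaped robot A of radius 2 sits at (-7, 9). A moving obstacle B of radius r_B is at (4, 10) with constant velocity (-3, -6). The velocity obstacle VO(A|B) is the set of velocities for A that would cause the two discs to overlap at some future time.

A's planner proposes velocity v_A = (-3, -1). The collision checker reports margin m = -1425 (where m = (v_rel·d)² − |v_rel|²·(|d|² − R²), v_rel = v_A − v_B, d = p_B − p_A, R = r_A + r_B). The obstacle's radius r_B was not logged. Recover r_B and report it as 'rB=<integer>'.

m = -1425
d = (11, 1);  v_rel = (0, 5),  |v_rel|² = 25
v_rel×d = (0)·(1) − (5)·(11) = -55
since m = R²·25 − (-55)²:  R² = (3025 + -1425) / 25 = 64
R = √64 = 8  ⇒  r_B = 8 − 2 = 6

rB=6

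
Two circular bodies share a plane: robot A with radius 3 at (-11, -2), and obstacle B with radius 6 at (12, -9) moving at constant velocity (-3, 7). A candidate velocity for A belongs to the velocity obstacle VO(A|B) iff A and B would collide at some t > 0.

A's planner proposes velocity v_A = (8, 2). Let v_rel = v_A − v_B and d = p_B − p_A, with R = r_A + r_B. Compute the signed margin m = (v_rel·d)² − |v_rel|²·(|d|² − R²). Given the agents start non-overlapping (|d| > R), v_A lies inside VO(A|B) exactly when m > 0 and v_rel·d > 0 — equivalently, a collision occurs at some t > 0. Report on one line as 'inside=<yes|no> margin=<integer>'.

d = (23, -7),  |d|² = 578;  R = 3+6 = 9,  c = 578−9² = 497
v_rel = (11, -5),  |v_rel|² = 146;  v_rel·d = (11)·(23) + (-5)·(-7) = 288
146·t² − 576·t + 497 = 0  ⇒  m = 288² − 146·497 = 10382
m = 10382 > 0,  v_rel·d = 288 > 0  ⇒  inside

inside=yes margin=10382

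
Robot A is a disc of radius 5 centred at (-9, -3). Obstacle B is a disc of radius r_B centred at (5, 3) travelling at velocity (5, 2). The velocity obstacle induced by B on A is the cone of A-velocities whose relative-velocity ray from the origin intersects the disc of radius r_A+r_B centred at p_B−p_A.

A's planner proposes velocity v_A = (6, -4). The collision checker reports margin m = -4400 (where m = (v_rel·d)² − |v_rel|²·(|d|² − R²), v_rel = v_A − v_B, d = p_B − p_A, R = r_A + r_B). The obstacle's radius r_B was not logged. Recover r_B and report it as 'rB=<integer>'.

m = -4400
d = (14, 6);  v_rel = (1, -6),  |v_rel|² = 37
v_rel×d = (1)·(6) − (-6)·(14) = 90
since m = R²·37 − 90²:  R² = (8100 + -4400) / 37 = 100
R = √100 = 10  ⇒  r_B = 10 − 5 = 5

rB=5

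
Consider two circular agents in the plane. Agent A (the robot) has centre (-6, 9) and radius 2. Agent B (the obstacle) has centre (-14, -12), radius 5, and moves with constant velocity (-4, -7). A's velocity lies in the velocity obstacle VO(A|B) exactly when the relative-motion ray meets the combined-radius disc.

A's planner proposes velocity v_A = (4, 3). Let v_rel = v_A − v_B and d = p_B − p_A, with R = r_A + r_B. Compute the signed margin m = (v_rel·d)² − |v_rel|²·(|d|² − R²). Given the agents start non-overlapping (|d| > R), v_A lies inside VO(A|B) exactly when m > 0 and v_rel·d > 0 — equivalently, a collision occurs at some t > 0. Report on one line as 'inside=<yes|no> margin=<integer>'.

d = (-8, -21),  |d|² = 505;  R = 2+5 = 7,  c = 505−7² = 456
v_rel = (8, 10),  |v_rel|² = 164;  v_rel·d = (8)·(-8) + (10)·(-21) = -274
164·t² + 548·t + 456 = 0  ⇒  m = (-274)² − 164·456 = 292
m = 292 > 0,  v_rel·d = -274 < 0  ⇒  outside

inside=no margin=292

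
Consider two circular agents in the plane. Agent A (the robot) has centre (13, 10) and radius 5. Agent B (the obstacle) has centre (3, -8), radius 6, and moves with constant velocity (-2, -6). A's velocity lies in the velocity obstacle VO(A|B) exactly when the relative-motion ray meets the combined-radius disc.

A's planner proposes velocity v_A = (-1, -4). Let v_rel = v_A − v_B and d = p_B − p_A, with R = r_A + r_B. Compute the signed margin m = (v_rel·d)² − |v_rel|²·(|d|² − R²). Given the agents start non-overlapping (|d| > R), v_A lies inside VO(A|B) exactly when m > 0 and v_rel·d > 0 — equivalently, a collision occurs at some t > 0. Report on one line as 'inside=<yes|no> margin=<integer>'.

d = (-10, -18),  |d|² = 424;  R = 5+6 = 11,  c = 424−11² = 303
v_rel = (1, 2),  |v_rel|² = 5;  v_rel·d = (1)·(-10) + (2)·(-18) = -46
5·t² + 92·t + 303 = 0  ⇒  m = (-46)² − 5·303 = 601
m = 601 > 0,  v_rel·d = -46 < 0  ⇒  outside

inside=no margin=601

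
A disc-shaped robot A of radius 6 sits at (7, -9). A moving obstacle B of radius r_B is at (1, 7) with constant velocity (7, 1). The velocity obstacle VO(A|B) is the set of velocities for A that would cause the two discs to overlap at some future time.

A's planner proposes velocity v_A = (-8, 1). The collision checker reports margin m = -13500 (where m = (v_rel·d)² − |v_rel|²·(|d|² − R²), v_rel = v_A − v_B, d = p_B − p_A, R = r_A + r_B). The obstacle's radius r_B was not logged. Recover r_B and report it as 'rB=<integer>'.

m = -13500
d = (-6, 16);  v_rel = (-15, 0),  |v_rel|² = 225
v_rel×d = (-15)·(16) − (0)·(-6) = -240
since m = R²·225 − (-240)²:  R² = (57600 + -13500) / 225 = 196
R = √196 = 14  ⇒  r_B = 14 − 6 = 8

rB=8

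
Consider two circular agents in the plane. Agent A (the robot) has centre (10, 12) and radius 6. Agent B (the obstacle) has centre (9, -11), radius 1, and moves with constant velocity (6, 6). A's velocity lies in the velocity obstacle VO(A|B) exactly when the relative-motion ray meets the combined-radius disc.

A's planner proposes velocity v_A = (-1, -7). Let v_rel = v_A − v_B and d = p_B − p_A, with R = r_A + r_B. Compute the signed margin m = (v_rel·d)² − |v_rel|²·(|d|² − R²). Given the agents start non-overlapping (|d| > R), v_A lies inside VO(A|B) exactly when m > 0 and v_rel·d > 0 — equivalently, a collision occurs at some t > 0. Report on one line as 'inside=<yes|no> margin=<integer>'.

d = (-1, -23),  |d|² = 530;  R = 6+1 = 7,  c = 530−7² = 481
v_rel = (-7, -13),  |v_rel|² = 218;  v_rel·d = (-7)·(-1) + (-13)·(-23) = 306
218·t² − 612·t + 481 = 0  ⇒  m = 306² − 218·481 = -11222
m = -11222 < 0,  v_rel·d = 306 > 0  ⇒  outside

inside=no margin=-11222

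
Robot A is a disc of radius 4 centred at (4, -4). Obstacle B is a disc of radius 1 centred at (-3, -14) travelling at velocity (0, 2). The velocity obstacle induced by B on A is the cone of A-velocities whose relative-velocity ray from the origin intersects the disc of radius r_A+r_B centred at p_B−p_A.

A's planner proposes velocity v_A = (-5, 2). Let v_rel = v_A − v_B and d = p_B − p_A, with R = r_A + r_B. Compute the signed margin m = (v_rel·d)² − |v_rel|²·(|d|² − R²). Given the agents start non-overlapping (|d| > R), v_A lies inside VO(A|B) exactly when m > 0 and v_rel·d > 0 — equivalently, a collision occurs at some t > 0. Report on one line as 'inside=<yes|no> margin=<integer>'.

d = (-7, -10),  |d|² = 149;  R = 4+1 = 5,  c = 149−5² = 124
v_rel = (-5, 0),  |v_rel|² = 25;  v_rel·d = (-5)·(-7) + (0)·(-10) = 35
25·t² − 70·t + 124 = 0  ⇒  m = 35² − 25·124 = -1875
m = -1875 < 0,  v_rel·d = 35 > 0  ⇒  outside

inside=no margin=-1875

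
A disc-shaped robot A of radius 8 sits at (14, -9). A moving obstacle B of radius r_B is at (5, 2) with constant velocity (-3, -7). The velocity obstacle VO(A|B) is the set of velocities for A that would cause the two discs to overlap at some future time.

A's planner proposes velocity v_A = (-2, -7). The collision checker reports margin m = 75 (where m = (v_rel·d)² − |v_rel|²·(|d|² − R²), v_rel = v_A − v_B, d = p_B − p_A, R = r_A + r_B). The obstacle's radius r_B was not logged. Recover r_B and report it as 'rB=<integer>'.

m = 75
d = (-9, 11);  v_rel = (1, 0),  |v_rel|² = 1
v_rel×d = (1)·(11) − (0)·(-9) = 11
since m = R²·1 − 11²:  R² = (121 + 75) / 1 = 196
R = √196 = 14  ⇒  r_B = 14 − 8 = 6

rB=6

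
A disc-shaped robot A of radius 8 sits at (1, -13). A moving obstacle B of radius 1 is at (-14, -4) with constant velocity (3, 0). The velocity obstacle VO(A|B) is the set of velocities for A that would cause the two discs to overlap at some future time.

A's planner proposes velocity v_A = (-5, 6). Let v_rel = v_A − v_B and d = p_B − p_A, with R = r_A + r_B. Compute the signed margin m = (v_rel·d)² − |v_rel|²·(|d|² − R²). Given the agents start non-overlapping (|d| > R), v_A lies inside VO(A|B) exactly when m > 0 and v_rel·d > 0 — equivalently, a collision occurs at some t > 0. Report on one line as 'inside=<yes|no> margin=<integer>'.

d = (-15, 9),  |d|² = 306;  R = 8+1 = 9,  c = 306−9² = 225
v_rel = (-8, 6),  |v_rel|² = 100;  v_rel·d = (-8)·(-15) + (6)·(9) = 174
100·t² − 348·t + 225 = 0  ⇒  m = 174² − 100·225 = 7776
m = 7776 > 0,  v_rel·d = 174 > 0  ⇒  inside

inside=yes margin=7776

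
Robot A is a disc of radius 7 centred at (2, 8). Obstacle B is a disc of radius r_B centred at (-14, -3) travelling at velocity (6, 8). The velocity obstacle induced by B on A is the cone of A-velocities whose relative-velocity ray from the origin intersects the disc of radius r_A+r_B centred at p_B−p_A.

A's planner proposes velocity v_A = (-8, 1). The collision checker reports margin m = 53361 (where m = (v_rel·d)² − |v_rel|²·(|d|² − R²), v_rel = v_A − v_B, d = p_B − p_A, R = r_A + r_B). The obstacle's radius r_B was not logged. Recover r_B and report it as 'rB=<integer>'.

m = 53361
d = (-16, -11);  v_rel = (-14, -7),  |v_rel|² = 245
v_rel×d = (-14)·(-11) − (-7)·(-16) = 42
since m = R²·245 − 42²:  R² = (1764 + 53361) / 245 = 225
R = √225 = 15  ⇒  r_B = 15 − 7 = 8

rB=8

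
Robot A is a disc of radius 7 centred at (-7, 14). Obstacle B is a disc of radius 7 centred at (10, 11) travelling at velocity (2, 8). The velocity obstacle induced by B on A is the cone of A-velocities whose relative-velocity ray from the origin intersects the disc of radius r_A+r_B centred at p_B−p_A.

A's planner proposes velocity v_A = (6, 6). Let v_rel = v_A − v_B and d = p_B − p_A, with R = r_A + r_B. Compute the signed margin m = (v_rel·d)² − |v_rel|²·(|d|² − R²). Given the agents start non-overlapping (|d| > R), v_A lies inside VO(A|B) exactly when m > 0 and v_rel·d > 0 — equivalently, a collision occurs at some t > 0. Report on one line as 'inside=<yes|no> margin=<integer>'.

d = (17, -3),  |d|² = 298;  R = 7+7 = 14,  c = 298−14² = 102
v_rel = (4, -2),  |v_rel|² = 20;  v_rel·d = (4)·(17) + (-2)·(-3) = 74
20·t² − 148·t + 102 = 0  ⇒  m = 74² − 20·102 = 3436
m = 3436 > 0,  v_rel·d = 74 > 0  ⇒  inside

inside=yes margin=3436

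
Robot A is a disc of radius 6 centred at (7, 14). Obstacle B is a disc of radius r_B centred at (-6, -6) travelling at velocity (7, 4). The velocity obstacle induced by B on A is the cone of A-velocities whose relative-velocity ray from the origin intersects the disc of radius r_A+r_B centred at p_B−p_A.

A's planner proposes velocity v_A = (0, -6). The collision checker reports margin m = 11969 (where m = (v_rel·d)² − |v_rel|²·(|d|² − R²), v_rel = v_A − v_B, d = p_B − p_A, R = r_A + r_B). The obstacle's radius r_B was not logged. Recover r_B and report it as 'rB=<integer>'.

m = 11969
d = (-13, -20);  v_rel = (-7, -10),  |v_rel|² = 149
v_rel×d = (-7)·(-20) − (-10)·(-13) = 10
since m = R²·149 − 10²:  R² = (100 + 11969) / 149 = 81
R = √81 = 9  ⇒  r_B = 9 − 6 = 3

rB=3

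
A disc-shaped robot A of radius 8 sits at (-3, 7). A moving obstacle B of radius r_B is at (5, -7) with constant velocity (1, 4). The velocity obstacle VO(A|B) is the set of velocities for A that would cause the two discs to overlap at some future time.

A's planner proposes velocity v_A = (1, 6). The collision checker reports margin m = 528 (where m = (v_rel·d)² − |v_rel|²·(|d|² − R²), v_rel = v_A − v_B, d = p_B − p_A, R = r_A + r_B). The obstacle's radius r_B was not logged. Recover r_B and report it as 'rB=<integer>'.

m = 528
d = (8, -14);  v_rel = (0, 2),  |v_rel|² = 4
v_rel×d = (0)·(-14) − (2)·(8) = -16
since m = R²·4 − (-16)²:  R² = (256 + 528) / 4 = 196
R = √196 = 14  ⇒  r_B = 14 − 8 = 6

rB=6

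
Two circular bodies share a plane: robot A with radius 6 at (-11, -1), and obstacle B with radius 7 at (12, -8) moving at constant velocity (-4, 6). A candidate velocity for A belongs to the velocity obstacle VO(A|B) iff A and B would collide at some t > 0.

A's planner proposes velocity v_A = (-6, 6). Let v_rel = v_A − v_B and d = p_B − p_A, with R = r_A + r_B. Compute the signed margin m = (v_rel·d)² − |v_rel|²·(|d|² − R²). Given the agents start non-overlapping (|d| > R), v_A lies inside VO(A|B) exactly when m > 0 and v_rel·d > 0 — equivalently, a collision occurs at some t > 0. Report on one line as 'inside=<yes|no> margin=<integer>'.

d = (23, -7),  |d|² = 578;  R = 6+7 = 13,  c = 578−13² = 409
v_rel = (-2, 0),  |v_rel|² = 4;  v_rel·d = (-2)·(23) + (0)·(-7) = -46
4·t² + 92·t + 409 = 0  ⇒  m = (-46)² − 4·409 = 480
m = 480 > 0,  v_rel·d = -46 < 0  ⇒  outside

inside=no margin=480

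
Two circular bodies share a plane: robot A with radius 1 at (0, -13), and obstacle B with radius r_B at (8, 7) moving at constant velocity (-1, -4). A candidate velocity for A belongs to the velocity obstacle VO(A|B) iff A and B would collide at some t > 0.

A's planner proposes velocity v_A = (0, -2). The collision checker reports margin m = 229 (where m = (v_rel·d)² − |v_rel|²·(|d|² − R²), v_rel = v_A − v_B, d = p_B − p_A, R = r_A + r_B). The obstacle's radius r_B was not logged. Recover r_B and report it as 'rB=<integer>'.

m = 229
d = (8, 20);  v_rel = (1, 2),  |v_rel|² = 5
v_rel×d = (1)·(20) − (2)·(8) = 4
since m = R²·5 − 4²:  R² = (16 + 229) / 5 = 49
R = √49 = 7  ⇒  r_B = 7 − 1 = 6

rB=6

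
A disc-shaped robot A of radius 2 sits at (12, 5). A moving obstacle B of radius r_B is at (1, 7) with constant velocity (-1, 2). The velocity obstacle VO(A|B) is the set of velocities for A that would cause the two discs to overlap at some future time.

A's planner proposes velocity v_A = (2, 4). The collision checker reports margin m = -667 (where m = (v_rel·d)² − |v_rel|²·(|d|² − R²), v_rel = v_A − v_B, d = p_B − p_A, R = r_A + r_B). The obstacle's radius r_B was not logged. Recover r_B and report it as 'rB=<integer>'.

m = -667
d = (-11, 2);  v_rel = (3, 2),  |v_rel|² = 13
v_rel×d = (3)·(2) − (2)·(-11) = 28
since m = R²·13 − 28²:  R² = (784 + -667) / 13 = 9
R = √9 = 3  ⇒  r_B = 3 − 2 = 1

rB=1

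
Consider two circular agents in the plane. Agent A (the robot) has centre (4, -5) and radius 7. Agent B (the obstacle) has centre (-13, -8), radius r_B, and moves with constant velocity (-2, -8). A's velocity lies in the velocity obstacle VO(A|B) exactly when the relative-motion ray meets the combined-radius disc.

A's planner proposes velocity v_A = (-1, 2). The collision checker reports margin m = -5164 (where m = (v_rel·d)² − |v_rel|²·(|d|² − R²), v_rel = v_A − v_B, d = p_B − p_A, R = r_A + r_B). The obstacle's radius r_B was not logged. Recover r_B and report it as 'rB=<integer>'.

m = -5164
d = (-17, -3);  v_rel = (1, 10),  |v_rel|² = 101
v_rel×d = (1)·(-3) − (10)·(-17) = 167
since m = R²·101 − 167²:  R² = (27889 + -5164) / 101 = 225
R = √225 = 15  ⇒  r_B = 15 − 7 = 8

rB=8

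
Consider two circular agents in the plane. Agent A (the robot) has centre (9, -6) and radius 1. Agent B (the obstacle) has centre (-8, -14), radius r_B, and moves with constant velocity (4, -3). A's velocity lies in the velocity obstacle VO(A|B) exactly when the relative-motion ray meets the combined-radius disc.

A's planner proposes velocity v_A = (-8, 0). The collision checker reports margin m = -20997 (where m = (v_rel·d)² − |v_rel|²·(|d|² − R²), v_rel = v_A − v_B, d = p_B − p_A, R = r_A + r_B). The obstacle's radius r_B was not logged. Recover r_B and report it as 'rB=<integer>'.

m = -20997
d = (-17, -8);  v_rel = (-12, 3),  |v_rel|² = 153
v_rel×d = (-12)·(-8) − (3)·(-17) = 147
since m = R²·153 − 147²:  R² = (21609 + -20997) / 153 = 4
R = √4 = 2  ⇒  r_B = 2 − 1 = 1

rB=1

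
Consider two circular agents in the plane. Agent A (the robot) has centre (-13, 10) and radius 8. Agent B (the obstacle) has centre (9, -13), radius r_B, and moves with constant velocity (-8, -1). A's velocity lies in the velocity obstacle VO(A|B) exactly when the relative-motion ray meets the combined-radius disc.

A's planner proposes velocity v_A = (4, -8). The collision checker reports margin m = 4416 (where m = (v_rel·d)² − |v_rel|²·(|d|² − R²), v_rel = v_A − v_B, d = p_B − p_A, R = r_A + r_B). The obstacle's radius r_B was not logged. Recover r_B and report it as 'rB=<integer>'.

m = 4416
d = (22, -23);  v_rel = (12, -7),  |v_rel|² = 193
v_rel×d = (12)·(-23) − (-7)·(22) = -122
since m = R²·193 − (-122)²:  R² = (14884 + 4416) / 193 = 100
R = √100 = 10  ⇒  r_B = 10 − 8 = 2

rB=2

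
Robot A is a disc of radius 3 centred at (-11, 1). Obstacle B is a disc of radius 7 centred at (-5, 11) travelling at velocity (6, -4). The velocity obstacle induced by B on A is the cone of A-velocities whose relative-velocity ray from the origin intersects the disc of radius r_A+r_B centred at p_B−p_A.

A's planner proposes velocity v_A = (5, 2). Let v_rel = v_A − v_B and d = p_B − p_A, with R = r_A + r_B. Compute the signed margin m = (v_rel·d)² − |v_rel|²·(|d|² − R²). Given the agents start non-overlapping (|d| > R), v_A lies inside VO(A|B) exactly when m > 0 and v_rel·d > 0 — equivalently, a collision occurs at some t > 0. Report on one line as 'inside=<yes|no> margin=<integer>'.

d = (6, 10),  |d|² = 136;  R = 3+7 = 10,  c = 136−10² = 36
v_rel = (-1, 6),  |v_rel|² = 37;  v_rel·d = (-1)·(6) + (6)·(10) = 54
37·t² − 108·t + 36 = 0  ⇒  m = 54² − 37·36 = 1584
m = 1584 > 0,  v_rel·d = 54 > 0  ⇒  inside

inside=yes margin=1584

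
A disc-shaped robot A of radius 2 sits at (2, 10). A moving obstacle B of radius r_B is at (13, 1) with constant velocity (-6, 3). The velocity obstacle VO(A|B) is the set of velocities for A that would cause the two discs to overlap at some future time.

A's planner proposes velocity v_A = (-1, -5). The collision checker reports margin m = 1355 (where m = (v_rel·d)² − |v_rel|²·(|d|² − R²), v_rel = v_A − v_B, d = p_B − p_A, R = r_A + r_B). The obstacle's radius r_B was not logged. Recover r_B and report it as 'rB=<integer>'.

m = 1355
d = (11, -9);  v_rel = (5, -8),  |v_rel|² = 89
v_rel×d = (5)·(-9) − (-8)·(11) = 43
since m = R²·89 − 43²:  R² = (1849 + 1355) / 89 = 36
R = √36 = 6  ⇒  r_B = 6 − 2 = 4

rB=4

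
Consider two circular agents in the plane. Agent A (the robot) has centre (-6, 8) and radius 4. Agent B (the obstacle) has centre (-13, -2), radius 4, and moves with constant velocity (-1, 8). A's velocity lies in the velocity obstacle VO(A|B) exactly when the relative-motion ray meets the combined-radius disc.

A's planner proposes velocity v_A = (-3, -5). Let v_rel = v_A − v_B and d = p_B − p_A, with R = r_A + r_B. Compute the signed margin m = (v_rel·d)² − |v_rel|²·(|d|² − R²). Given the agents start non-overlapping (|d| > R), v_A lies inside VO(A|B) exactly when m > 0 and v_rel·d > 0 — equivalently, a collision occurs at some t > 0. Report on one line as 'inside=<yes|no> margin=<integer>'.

d = (-7, -10),  |d|² = 149;  R = 4+4 = 8,  c = 149−8² = 85
v_rel = (-2, -13),  |v_rel|² = 173;  v_rel·d = (-2)·(-7) + (-13)·(-10) = 144
173·t² − 288·t + 85 = 0  ⇒  m = 144² − 173·85 = 6031
m = 6031 > 0,  v_rel·d = 144 > 0  ⇒  inside

inside=yes margin=6031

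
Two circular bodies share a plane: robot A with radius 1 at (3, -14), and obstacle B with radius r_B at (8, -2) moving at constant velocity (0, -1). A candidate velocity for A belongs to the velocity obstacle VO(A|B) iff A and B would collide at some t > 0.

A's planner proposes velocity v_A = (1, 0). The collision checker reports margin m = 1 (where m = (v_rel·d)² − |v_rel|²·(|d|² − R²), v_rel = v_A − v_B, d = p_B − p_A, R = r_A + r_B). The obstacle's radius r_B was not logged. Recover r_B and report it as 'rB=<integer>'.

m = 1
d = (5, 12);  v_rel = (1, 1),  |v_rel|² = 2
v_rel×d = (1)·(12) − (1)·(5) = 7
since m = R²·2 − 7²:  R² = (49 + 1) / 2 = 25
R = √25 = 5  ⇒  r_B = 5 − 1 = 4

rB=4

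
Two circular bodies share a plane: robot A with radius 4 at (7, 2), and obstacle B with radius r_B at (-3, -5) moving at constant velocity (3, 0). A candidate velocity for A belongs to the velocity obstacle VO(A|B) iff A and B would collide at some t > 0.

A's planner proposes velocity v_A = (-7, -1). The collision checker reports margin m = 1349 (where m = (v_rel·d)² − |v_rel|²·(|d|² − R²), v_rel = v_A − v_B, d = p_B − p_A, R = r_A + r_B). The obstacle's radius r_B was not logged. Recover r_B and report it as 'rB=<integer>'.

m = 1349
d = (-10, -7);  v_rel = (-10, -1),  |v_rel|² = 101
v_rel×d = (-10)·(-7) − (-1)·(-10) = 60
since m = R²·101 − 60²:  R² = (3600 + 1349) / 101 = 49
R = √49 = 7  ⇒  r_B = 7 − 4 = 3

rB=3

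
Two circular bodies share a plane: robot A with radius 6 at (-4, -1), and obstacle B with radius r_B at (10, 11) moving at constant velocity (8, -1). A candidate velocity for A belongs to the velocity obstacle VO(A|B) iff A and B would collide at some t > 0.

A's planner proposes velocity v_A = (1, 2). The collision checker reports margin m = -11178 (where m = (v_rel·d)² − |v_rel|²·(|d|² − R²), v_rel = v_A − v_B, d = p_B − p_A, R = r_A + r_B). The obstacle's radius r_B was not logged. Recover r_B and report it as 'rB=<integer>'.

m = -11178
d = (14, 12);  v_rel = (-7, 3),  |v_rel|² = 58
v_rel×d = (-7)·(12) − (3)·(14) = -126
since m = R²·58 − (-126)²:  R² = (15876 + -11178) / 58 = 81
R = √81 = 9  ⇒  r_B = 9 − 6 = 3

rB=3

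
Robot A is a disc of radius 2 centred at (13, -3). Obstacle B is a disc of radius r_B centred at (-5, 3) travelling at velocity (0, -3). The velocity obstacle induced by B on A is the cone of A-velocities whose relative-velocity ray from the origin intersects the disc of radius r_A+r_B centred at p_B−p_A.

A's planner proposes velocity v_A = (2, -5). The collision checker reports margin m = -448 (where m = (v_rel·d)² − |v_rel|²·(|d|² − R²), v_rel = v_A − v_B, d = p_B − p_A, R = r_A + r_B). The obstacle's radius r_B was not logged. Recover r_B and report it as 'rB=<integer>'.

m = -448
d = (-18, 6);  v_rel = (2, -2),  |v_rel|² = 8
v_rel×d = (2)·(6) − (-2)·(-18) = -24
since m = R²·8 − (-24)²:  R² = (576 + -448) / 8 = 16
R = √16 = 4  ⇒  r_B = 4 − 2 = 2

rB=2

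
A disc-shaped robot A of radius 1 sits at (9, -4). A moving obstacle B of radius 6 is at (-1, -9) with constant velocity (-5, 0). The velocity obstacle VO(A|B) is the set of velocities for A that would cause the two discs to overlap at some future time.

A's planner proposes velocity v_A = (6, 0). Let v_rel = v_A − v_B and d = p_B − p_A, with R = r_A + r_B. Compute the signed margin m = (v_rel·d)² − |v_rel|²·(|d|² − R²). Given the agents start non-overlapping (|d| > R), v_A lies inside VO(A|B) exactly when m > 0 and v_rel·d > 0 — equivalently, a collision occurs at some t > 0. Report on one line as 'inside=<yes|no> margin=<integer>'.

d = (-10, -5),  |d|² = 125;  R = 1+6 = 7,  c = 125−7² = 76
v_rel = (11, 0),  |v_rel|² = 121;  v_rel·d = (11)·(-10) + (0)·(-5) = -110
121·t² + 220·t + 76 = 0  ⇒  m = (-110)² − 121·76 = 2904
m = 2904 > 0,  v_rel·d = -110 < 0  ⇒  outside

inside=no margin=2904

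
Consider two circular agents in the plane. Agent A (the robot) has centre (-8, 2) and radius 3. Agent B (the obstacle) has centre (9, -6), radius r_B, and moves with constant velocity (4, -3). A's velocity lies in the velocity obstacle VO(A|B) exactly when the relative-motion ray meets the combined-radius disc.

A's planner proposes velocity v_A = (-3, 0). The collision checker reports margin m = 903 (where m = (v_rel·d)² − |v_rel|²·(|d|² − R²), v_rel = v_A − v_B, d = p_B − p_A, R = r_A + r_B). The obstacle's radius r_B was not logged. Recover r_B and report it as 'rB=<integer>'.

m = 903
d = (17, -8);  v_rel = (-7, 3),  |v_rel|² = 58
v_rel×d = (-7)·(-8) − (3)·(17) = 5
since m = R²·58 − 5²:  R² = (25 + 903) / 58 = 16
R = √16 = 4  ⇒  r_B = 4 − 3 = 1

rB=1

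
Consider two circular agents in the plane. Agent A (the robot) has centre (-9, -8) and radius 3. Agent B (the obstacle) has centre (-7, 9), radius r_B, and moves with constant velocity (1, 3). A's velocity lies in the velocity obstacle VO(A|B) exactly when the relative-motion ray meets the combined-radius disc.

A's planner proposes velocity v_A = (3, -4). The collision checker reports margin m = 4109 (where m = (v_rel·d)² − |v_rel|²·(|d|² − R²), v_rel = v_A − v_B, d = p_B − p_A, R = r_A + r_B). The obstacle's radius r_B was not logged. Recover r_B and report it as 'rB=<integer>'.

m = 4109
d = (2, 17);  v_rel = (2, -7),  |v_rel|² = 53
v_rel×d = (2)·(17) − (-7)·(2) = 48
since m = R²·53 − 48²:  R² = (2304 + 4109) / 53 = 121
R = √121 = 11  ⇒  r_B = 11 − 3 = 8

rB=8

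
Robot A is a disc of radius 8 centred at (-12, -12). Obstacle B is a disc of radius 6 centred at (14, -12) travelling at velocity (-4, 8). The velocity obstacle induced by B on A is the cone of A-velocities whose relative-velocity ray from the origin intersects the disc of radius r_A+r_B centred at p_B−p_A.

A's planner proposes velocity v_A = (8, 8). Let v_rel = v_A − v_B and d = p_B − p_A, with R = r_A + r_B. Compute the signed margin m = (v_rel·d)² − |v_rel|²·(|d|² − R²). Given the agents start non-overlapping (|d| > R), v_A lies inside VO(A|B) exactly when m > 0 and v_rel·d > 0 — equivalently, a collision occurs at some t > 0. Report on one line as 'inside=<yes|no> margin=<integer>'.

d = (26, 0),  |d|² = 676;  R = 8+6 = 14,  c = 676−14² = 480
v_rel = (12, 0),  |v_rel|² = 144;  v_rel·d = (12)·(26) + (0)·(0) = 312
144·t² − 624·t + 480 = 0  ⇒  m = 312² − 144·480 = 28224
m = 28224 > 0,  v_rel·d = 312 > 0  ⇒  inside

inside=yes margin=28224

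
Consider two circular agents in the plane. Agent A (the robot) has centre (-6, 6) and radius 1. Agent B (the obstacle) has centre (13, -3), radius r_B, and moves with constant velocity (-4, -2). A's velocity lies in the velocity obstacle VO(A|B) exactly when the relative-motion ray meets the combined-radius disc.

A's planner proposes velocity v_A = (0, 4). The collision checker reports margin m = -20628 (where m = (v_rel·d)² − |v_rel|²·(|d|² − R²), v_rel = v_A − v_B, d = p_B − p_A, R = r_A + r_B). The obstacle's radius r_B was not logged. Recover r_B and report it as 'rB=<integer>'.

m = -20628
d = (19, -9);  v_rel = (4, 6),  |v_rel|² = 52
v_rel×d = (4)·(-9) − (6)·(19) = -150
since m = R²·52 − (-150)²:  R² = (22500 + -20628) / 52 = 36
R = √36 = 6  ⇒  r_B = 6 − 1 = 5

rB=5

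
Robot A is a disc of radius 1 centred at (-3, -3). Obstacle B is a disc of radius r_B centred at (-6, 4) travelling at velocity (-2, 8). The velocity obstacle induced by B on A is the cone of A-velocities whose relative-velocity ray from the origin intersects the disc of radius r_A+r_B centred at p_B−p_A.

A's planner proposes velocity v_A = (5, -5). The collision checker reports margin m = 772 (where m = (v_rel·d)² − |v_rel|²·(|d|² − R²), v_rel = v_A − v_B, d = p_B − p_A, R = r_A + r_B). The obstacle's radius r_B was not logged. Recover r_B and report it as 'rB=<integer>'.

m = 772
d = (-3, 7);  v_rel = (7, -13),  |v_rel|² = 218
v_rel×d = (7)·(7) − (-13)·(-3) = 10
since m = R²·218 − 10²:  R² = (100 + 772) / 218 = 4
R = √4 = 2  ⇒  r_B = 2 − 1 = 1

rB=1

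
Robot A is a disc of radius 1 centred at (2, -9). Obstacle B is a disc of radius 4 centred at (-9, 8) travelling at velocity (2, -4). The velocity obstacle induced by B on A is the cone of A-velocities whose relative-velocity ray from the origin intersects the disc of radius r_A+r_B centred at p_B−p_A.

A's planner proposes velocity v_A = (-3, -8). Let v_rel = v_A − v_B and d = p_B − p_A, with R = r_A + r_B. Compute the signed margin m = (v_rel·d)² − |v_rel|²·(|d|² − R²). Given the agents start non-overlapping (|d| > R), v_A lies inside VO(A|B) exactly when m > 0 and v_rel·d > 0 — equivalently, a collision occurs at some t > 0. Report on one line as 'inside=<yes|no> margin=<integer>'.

d = (-11, 17),  |d|² = 410;  R = 1+4 = 5,  c = 410−5² = 385
v_rel = (-5, -4),  |v_rel|² = 41;  v_rel·d = (-5)·(-11) + (-4)·(17) = -13
41·t² + 26·t + 385 = 0  ⇒  m = (-13)² − 41·385 = -15616
m = -15616 < 0,  v_rel·d = -13 < 0  ⇒  outside

inside=no margin=-15616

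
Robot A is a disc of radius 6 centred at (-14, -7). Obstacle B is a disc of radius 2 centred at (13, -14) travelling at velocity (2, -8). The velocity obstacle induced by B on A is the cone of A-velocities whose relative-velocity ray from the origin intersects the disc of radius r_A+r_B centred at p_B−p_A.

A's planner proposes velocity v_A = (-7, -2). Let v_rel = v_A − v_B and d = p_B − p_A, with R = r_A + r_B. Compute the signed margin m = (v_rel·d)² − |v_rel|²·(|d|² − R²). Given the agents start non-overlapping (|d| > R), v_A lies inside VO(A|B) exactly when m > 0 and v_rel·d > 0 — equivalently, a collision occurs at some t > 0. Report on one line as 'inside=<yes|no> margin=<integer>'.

d = (27, -7),  |d|² = 778;  R = 6+2 = 8,  c = 778−8² = 714
v_rel = (-9, 6),  |v_rel|² = 117;  v_rel·d = (-9)·(27) + (6)·(-7) = -285
117·t² + 570·t + 714 = 0  ⇒  m = (-285)² − 117·714 = -2313
m = -2313 < 0,  v_rel·d = -285 < 0  ⇒  outside

inside=no margin=-2313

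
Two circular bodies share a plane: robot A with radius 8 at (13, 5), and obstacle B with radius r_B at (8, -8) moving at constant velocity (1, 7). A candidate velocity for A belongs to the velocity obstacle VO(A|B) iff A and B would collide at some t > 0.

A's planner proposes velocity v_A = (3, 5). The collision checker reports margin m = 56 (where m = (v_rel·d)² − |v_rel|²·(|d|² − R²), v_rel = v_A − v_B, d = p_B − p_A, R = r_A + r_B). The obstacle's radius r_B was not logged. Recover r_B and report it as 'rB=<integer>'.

m = 56
d = (-5, -13);  v_rel = (2, -2),  |v_rel|² = 8
v_rel×d = (2)·(-13) − (-2)·(-5) = -36
since m = R²·8 − (-36)²:  R² = (1296 + 56) / 8 = 169
R = √169 = 13  ⇒  r_B = 13 − 8 = 5

rB=5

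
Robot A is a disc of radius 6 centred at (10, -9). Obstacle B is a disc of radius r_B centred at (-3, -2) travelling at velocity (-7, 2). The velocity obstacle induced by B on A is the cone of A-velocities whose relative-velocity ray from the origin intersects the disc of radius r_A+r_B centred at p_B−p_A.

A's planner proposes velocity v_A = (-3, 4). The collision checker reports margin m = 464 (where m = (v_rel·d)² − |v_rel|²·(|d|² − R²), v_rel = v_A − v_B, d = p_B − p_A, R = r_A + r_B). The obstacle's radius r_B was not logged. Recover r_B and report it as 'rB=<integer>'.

m = 464
d = (-13, 7);  v_rel = (4, 2),  |v_rel|² = 20
v_rel×d = (4)·(7) − (2)·(-13) = 54
since m = R²·20 − 54²:  R² = (2916 + 464) / 20 = 169
R = √169 = 13  ⇒  r_B = 13 − 6 = 7

rB=7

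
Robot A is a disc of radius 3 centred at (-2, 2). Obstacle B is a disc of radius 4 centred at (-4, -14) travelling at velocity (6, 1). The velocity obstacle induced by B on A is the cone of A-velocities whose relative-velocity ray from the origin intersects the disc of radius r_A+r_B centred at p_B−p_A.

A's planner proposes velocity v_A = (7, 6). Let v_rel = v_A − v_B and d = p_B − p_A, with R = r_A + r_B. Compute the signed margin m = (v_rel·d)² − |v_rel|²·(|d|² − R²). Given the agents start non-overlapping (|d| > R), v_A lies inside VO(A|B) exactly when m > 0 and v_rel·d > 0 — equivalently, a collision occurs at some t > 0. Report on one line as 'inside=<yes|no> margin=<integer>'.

d = (-2, -16),  |d|² = 260;  R = 3+4 = 7,  c = 260−7² = 211
v_rel = (1, 5),  |v_rel|² = 26;  v_rel·d = (1)·(-2) + (5)·(-16) = -82
26·t² + 164·t + 211 = 0  ⇒  m = (-82)² − 26·211 = 1238
m = 1238 > 0,  v_rel·d = -82 < 0  ⇒  outside

inside=no margin=1238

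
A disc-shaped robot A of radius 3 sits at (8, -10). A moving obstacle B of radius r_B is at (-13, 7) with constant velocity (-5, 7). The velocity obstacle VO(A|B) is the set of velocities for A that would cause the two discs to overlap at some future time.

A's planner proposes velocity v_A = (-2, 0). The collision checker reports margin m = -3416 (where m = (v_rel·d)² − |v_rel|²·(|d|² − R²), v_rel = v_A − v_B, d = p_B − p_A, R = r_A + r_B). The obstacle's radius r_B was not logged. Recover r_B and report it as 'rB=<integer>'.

m = -3416
d = (-21, 17);  v_rel = (3, -7),  |v_rel|² = 58
v_rel×d = (3)·(17) − (-7)·(-21) = -96
since m = R²·58 − (-96)²:  R² = (9216 + -3416) / 58 = 100
R = √100 = 10  ⇒  r_B = 10 − 3 = 7

rB=7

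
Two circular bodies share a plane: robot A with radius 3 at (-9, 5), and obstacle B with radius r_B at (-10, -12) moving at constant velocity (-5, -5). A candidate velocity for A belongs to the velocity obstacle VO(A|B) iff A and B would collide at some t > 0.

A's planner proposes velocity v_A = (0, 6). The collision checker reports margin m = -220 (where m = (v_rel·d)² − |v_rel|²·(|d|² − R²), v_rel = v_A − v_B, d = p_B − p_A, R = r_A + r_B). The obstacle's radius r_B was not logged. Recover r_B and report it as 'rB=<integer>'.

m = -220
d = (-1, -17);  v_rel = (5, 11),  |v_rel|² = 146
v_rel×d = (5)·(-17) − (11)·(-1) = -74
since m = R²·146 − (-74)²:  R² = (5476 + -220) / 146 = 36
R = √36 = 6  ⇒  r_B = 6 − 3 = 3

rB=3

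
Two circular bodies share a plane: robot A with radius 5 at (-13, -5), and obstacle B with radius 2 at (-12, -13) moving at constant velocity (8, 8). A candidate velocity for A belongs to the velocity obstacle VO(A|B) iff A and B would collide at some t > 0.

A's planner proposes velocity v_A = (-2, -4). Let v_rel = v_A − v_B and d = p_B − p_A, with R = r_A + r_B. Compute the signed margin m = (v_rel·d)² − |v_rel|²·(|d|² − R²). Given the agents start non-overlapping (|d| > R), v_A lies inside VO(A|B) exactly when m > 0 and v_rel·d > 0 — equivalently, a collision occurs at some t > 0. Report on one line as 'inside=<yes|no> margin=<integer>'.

d = (1, -8),  |d|² = 65;  R = 5+2 = 7,  c = 65−7² = 16
v_rel = (-10, -12),  |v_rel|² = 244;  v_rel·d = (-10)·(1) + (-12)·(-8) = 86
244·t² − 172·t + 16 = 0  ⇒  m = 86² − 244·16 = 3492
m = 3492 > 0,  v_rel·d = 86 > 0  ⇒  inside

inside=yes margin=3492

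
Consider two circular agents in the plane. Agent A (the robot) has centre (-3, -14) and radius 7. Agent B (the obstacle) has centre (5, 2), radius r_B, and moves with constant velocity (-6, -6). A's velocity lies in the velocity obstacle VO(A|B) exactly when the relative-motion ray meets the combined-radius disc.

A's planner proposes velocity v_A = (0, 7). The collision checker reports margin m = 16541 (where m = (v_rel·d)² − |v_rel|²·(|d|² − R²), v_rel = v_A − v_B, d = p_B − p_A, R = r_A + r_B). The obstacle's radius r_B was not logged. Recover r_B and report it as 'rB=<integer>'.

m = 16541
d = (8, 16);  v_rel = (6, 13),  |v_rel|² = 205
v_rel×d = (6)·(16) − (13)·(8) = -8
since m = R²·205 − (-8)²:  R² = (64 + 16541) / 205 = 81
R = √81 = 9  ⇒  r_B = 9 − 7 = 2

rB=2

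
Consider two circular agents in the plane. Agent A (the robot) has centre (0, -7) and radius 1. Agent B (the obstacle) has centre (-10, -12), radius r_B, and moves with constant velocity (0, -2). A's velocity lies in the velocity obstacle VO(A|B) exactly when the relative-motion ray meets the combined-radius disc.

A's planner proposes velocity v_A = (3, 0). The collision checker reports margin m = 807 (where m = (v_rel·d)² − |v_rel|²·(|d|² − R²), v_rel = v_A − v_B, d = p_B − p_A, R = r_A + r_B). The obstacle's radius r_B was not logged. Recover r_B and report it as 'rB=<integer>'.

m = 807
d = (-10, -5);  v_rel = (3, 2),  |v_rel|² = 13
v_rel×d = (3)·(-5) − (2)·(-10) = 5
since m = R²·13 − 5²:  R² = (25 + 807) / 13 = 64
R = √64 = 8  ⇒  r_B = 8 − 1 = 7

rB=7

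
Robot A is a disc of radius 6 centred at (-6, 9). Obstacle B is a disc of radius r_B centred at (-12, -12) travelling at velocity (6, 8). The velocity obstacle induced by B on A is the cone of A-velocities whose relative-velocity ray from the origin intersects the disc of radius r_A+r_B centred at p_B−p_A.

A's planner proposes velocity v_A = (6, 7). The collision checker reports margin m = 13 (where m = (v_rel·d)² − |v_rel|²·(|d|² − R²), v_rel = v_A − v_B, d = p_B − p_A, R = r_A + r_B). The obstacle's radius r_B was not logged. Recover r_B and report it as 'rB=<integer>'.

m = 13
d = (-6, -21);  v_rel = (0, -1),  |v_rel|² = 1
v_rel×d = (0)·(-21) − (-1)·(-6) = -6
since m = R²·1 − (-6)²:  R² = (36 + 13) / 1 = 49
R = √49 = 7  ⇒  r_B = 7 − 6 = 1

rB=1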